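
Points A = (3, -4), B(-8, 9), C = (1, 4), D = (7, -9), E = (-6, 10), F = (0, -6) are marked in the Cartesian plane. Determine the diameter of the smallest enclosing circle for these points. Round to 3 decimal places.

23.431

The minimum enclosing circle of a finite set is fixed by two of the points (as a diameter) or three (as a circumcircle).
The farthest pair is B–D with squared distance 549. The circle on this segment as diameter has centre (-0.5, 0) and r² = 549/4 = 137.25.
Check A: distance² to centre = 28.25 ≤ 137.25, so it lies inside.
All remaining points lie in this disk, and no smaller disk contains both endpoints, so this is the minimum enclosing circle.
Diameter = 2r = 2√(137.25) ≈ 23.431.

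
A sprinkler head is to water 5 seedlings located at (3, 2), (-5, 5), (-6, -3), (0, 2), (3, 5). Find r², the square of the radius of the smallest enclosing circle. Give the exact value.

36.25

The minimum enclosing circle of a finite set is fixed by two of the points (as a diameter) or three (as a circumcircle).
The farthest pair is (-6, -3)–(3, 5) with squared distance 145. The circle on this segment as diameter has centre (-1.5, 1) and r² = 145/4 = 36.25.
Check (3, 2): distance² to centre = 21.25 ≤ 36.25, so it lies inside.
All remaining points lie in this disk, and no smaller disk contains both endpoints, so this is the minimum enclosing circle.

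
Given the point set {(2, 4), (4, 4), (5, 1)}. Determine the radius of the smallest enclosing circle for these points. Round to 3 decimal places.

2.121

Call the three points A, B, C in the order given.
Side lengths²: AB² = 4, AC² = 18, BC² = 10.
Since AC² = 18 ≥ 10 + 4 = 14, the angle opposite AC is not acute, so the smallest enclosing circle has AC as diameter.
Centre = midpoint of AC = (3.5, 2.5), r² = 18/4 = 4.5.
r = √(4.5) ≈ 2.121.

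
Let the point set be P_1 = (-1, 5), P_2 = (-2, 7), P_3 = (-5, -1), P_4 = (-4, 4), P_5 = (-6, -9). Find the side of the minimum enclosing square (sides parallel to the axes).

16

The bounding box has width 5 and height 16.
An axis-aligned square enclosing the set must have side ≥ max(width, height).
So the minimum side is max(5, 16) = 16.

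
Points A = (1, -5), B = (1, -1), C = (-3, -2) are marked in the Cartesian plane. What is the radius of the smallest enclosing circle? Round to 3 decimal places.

Side lengths²: AB² = 16, AC² = 25, BC² = 17.
Since AC² = 25 < 17 + 16 = 33, the triangle is acute, so the smallest enclosing circle is the circumcircle.
Circumcentre = (-0.625, -3), r² = 6.640625.
r = √(6.640625) ≈ 2.577.

2.577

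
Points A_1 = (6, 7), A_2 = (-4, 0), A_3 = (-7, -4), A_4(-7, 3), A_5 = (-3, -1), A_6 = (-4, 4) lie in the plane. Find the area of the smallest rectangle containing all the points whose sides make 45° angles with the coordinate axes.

In coordinates u = x + y, v = x − y the rectangle is axis-aligned; the map (x,y)→(u,v) scales areas by 2.
u-values: 13, -4, -11, -4, -4, 0; range = 13 − (-11) = 24.
v-values: -1, -4, -3, -10, -2, -8; range = -1 − (-10) = 9.
Area = (24 × 9) / 2 = 108.

108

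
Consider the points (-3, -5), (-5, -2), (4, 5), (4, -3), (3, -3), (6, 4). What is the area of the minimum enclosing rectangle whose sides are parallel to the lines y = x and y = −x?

90

In coordinates u = x + y, v = x − y the rectangle is axis-aligned; the map (x,y)→(u,v) scales areas by 2.
u-values: -8, -7, 9, 1, 0, 10; range = 10 − (-8) = 18.
v-values: 2, -3, -1, 7, 6, 2; range = 7 − (-3) = 10.
Area = (18 × 10) / 2 = 90.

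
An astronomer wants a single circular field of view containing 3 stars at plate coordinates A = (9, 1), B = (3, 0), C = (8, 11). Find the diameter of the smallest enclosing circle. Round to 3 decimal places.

Side lengths²: AB² = 37, AC² = 101, BC² = 146.
Since BC² = 146 ≥ 101 + 37 = 138, the angle opposite BC is not acute, so the smallest enclosing circle has BC as diameter.
Centre = midpoint of BC = (5.5, 5.5), r² = 146/4 = 36.5.
Diameter = 2r = 2√(36.5) ≈ 12.083.

12.083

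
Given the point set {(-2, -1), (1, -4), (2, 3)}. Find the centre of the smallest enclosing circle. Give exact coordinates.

(1.5, -0.5)

Call the three points A, B, C in the order given.
Side lengths²: AB² = 18, AC² = 32, BC² = 50.
Since BC² = 50 ≥ 32 + 18 = 50, the angle opposite BC is not acute, so the smallest enclosing circle has BC as diameter.
Centre = midpoint of BC = (1.5, -0.5), r² = 50/4 = 12.5.
Centre = (1.5, -0.5).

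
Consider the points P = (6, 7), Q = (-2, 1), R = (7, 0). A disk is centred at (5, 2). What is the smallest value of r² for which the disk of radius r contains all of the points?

The required radius is the distance from (5, 2) to the farthest point.
Squared distances: 26, 50, 8.
Maximum is 50, attained at Q.

50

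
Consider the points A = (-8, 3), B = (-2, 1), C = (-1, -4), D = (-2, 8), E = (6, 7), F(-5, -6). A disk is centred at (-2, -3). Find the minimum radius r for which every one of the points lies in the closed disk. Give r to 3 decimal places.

12.806

The required radius is the distance from (-2, -3) to the farthest point.
Squared distances: 72, 16, 2, 121, 164, 18.
Maximum is 164, attained at E.
r = √164 ≈ 12.806.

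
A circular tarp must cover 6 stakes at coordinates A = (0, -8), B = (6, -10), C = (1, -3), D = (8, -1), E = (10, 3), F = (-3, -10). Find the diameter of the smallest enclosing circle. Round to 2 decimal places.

18.38

By Welzl's lemma the MEC is supported by two points (diametrically opposite) or three points (on a circumcircle).
The farthest pair is E–F with squared distance 338. The circle on this segment as diameter has centre (3.5, -3.5) and r² = 338/4 = 84.5.
Check A: distance² to centre = 32.5 ≤ 84.5, so it lies inside.
All remaining points lie in this disk, and no smaller disk contains both endpoints, so this is the minimum enclosing circle.
Diameter = 2r = 2√(84.5) ≈ 18.38.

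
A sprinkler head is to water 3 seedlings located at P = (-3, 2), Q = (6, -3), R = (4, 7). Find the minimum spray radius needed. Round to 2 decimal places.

Side lengths²: PQ² = 106, PR² = 74, QR² = 104.
Since PQ² = 106 < 104 + 74 = 178, the triangle is acute, so the smallest enclosing circle is the circumcircle.
Circumcentre = (2.625, 1.525), r² = 31.86625.
r = √(31.86625) ≈ 5.65.

5.65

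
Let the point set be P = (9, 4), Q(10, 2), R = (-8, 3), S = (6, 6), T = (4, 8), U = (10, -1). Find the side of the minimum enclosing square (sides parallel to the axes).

The bounding box has width 18 and height 9.
An axis-aligned square enclosing the set must have side ≥ max(width, height).
So the minimum side is max(18, 9) = 18.

18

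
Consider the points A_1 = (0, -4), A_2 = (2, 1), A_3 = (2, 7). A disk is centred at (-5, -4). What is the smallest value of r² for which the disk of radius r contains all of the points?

The required radius is the distance from (-5, -4) to the farthest point.
Squared distances: 25, 74, 170.
Maximum is 170, attained at A_3.

170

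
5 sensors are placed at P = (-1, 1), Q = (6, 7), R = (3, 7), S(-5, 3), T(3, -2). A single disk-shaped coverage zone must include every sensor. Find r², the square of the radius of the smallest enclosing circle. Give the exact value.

A smallest enclosing disk is always determined by at most three of the input points on its boundary.
The minimum enclosing circle is determined by three boundary points: Q, S, T.
Their circumcentre is (57/58, 213/58) with r² = 60965/1682.
The farthest remaining point R is at distance² 25469/1682 ≤ 60965/1682.

60965/1682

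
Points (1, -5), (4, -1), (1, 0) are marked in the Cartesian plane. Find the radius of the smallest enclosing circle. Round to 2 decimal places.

Call the three points A, B, C in the order given.
Side lengths²: AB² = 25, AC² = 25, BC² = 10.
Since AC² = 25 < 25 + 10 = 35, the triangle is acute, so the smallest enclosing circle is the circumcircle.
Circumcentre = (11/6, -2.5), r² = 125/18.
r = √(125/18) ≈ 2.64.

2.64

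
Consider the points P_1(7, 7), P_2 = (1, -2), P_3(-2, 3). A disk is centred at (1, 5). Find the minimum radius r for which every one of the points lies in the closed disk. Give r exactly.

7

The required radius is the distance from (1, 5) to the farthest point.
Squared distances: 40, 49, 13.
Maximum is 49, attained at P_2.
r = √49 = 7.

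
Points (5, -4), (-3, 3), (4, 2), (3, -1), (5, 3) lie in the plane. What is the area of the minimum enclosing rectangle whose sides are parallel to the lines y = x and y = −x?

In coordinates u = x + y, v = x − y the rectangle is axis-aligned; the map (x,y)→(u,v) scales areas by 2.
u-values: 1, 0, 6, 2, 8; range = 8 − 0 = 8.
v-values: 9, -6, 2, 4, 2; range = 9 − (-6) = 15.
Area = (8 × 15) / 2 = 60.

60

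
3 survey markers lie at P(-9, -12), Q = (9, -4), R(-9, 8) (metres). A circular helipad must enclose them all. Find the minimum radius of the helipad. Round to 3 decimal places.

11.837

Side lengths²: PQ² = 388, PR² = 400, QR² = 468.
Since QR² = 468 < 400 + 388 = 788, the triangle is acute, so the smallest enclosing circle is the circumcircle.
Circumcentre = (-8/3, -2), r² = 1261/9.
r = √(1261/9) ≈ 11.837.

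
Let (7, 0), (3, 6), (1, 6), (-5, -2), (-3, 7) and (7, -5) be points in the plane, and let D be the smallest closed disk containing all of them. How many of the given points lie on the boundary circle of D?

2

By Welzl's lemma the MEC is supported by two points (diametrically opposite) or three points (on a circumcircle).
The farthest pair is (-3, 7)–(7, -5) with squared distance 244. The circle on this segment as diameter has centre (2, 1) and r² = 244/4 = 61.
Check (7, 0): distance² to centre = 26 ≤ 61, so it lies inside.
All remaining points lie in this disk, and no smaller disk contains both endpoints, so this is the minimum enclosing circle.
The points at distance exactly r from the centre are (-3, 7), (7, -5) — 2 points.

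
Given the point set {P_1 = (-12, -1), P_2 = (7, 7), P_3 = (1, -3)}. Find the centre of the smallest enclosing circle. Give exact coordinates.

(-2.5, 3)

Side lengths²: P_1P_2² = 425, P_1P_3² = 173, P_2P_3² = 136.
Since P_1P_2² = 425 ≥ 173 + 136 = 309, the angle opposite P_1P_2 is not acute, so the smallest enclosing circle has P_1P_2 as diameter.
Centre = midpoint of P_1P_2 = (-2.5, 3), r² = 425/4 = 106.25.
Centre = (-2.5, 3).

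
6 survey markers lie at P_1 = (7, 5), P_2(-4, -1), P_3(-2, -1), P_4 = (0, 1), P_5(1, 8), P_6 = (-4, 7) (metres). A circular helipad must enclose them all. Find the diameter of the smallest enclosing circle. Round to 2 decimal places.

A smallest enclosing disk is always determined by at most three of the input points on its boundary.
The minimum enclosing circle is determined by three boundary points: P_1, P_2, P_6.
Their circumcentre is (21/22, 3) with r² = 19625/484.
The farthest remaining point P_5 is at distance² 12101/484 ≤ 19625/484.
Diameter = 2r = 2√(19625/484) ≈ 12.74.

12.74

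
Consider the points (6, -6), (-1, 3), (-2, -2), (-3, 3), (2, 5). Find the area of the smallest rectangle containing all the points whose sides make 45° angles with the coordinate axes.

In coordinates u = x + y, v = x − y the rectangle is axis-aligned; the map (x,y)→(u,v) scales areas by 2.
u-values: 0, 2, -4, 0, 7; range = 7 − (-4) = 11.
v-values: 12, -4, 0, -6, -3; range = 12 − (-6) = 18.
Area = (11 × 18) / 2 = 99.

99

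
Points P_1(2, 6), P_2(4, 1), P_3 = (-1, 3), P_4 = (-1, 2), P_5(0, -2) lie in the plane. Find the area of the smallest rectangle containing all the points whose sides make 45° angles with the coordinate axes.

35

In coordinates u = x + y, v = x − y the rectangle is axis-aligned; the map (x,y)→(u,v) scales areas by 2.
u-values: 8, 5, 2, 1, -2; range = 8 − (-2) = 10.
v-values: -4, 3, -4, -3, 2; range = 3 − (-4) = 7.
Area = (10 × 7) / 2 = 35.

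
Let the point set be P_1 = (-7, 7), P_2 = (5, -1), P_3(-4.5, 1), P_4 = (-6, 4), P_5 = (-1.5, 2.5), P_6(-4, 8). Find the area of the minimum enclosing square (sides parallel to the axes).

144

The bounding box has width 12 and height 9.
An axis-aligned square enclosing the set must have side ≥ max(width, height).
So the minimum side is max(12, 9) = 12.
Area = 12² = 144.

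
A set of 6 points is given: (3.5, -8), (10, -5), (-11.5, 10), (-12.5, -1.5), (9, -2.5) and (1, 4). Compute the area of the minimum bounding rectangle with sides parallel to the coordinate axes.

405

x ranges over [-12.5, 10], width 22.5.
y ranges over [-8, 10], height 18.
Area = 22.5 × 18 = 405.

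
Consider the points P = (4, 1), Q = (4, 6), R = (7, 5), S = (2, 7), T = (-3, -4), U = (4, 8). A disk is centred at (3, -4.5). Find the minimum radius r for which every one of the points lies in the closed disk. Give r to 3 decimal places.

The required radius is the distance from (3, -4.5) to the farthest point.
Squared distances: 31.25, 111.25, 106.25, 133.25, 36.25, 157.25.
Maximum is 157.25, attained at U.
r = √(157.25) ≈ 12.540.

12.540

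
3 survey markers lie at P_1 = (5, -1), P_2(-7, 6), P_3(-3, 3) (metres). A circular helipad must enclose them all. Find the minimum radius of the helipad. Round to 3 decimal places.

6.946

Side lengths²: P_1P_2² = 193, P_1P_3² = 80, P_2P_3² = 25.
Since P_1P_2² = 193 ≥ 80 + 25 = 105, the angle opposite P_1P_2 is not acute, so the smallest enclosing circle has P_1P_2 as diameter.
Centre = midpoint of P_1P_2 = (-1, 2.5), r² = 193/4 = 48.25.
r = √(48.25) ≈ 6.946.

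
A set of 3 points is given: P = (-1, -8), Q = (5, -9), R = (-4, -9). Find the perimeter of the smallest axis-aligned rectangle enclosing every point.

20

Width = max x − min x = 5 − (-4) = 9.
Height = max y − min y = -8 − (-9) = 1.
Perimeter = 2(9 + 1) = 20.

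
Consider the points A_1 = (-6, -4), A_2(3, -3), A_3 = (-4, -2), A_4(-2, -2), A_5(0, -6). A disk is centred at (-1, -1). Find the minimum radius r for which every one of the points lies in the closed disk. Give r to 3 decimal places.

5.831

The required radius is the distance from (-1, -1) to the farthest point.
Squared distances: 34, 20, 10, 2, 26.
Maximum is 34, attained at A_1.
r = √34 ≈ 5.831.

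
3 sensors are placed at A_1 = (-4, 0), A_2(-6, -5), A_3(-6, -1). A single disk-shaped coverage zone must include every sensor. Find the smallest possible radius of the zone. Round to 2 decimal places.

Side lengths²: A_1A_2² = 29, A_1A_3² = 5, A_2A_3² = 16.
Since A_1A_2² = 29 ≥ 16 + 5 = 21, the angle opposite A_1A_2 is not acute, so the smallest enclosing circle has A_1A_2 as diameter.
Centre = midpoint of A_1A_2 = (-5, -2.5), r² = 29/4 = 7.25.
r = √(7.25) ≈ 2.69.

2.69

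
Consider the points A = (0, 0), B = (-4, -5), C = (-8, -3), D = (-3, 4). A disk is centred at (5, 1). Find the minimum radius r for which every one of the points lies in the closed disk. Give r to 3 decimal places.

13.601

The required radius is the distance from (5, 1) to the farthest point.
Squared distances: 26, 117, 185, 73.
Maximum is 185, attained at C.
r = √185 ≈ 13.601.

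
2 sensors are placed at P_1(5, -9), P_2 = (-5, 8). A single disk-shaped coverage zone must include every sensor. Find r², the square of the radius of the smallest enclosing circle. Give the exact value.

97.25

The smallest circle enclosing two points has them as diameter endpoints.
Centre = midpoint = (0, -0.5); r² = |P_1P_2|²/4 = 389/4 = 97.25.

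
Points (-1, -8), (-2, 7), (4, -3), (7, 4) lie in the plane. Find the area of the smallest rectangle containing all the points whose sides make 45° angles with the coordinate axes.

160

In coordinates u = x + y, v = x − y the rectangle is axis-aligned; the map (x,y)→(u,v) scales areas by 2.
u-values: -9, 5, 1, 11; range = 11 − (-9) = 20.
v-values: 7, -9, 7, 3; range = 7 − (-9) = 16.
Area = (20 × 16) / 2 = 160.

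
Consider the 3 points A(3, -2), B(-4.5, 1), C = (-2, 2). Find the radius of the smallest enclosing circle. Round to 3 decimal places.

Side lengths²: AB² = 65.25, AC² = 41, BC² = 7.25.
Since AB² = 65.25 ≥ 41 + 7.25 = 48.25, the angle opposite AB is not acute, so the smallest enclosing circle has AB as diameter.
Centre = midpoint of AB = (-0.75, -0.5), r² = 65.25/4 = 16.3125.
r = √(16.3125) ≈ 4.039.

4.039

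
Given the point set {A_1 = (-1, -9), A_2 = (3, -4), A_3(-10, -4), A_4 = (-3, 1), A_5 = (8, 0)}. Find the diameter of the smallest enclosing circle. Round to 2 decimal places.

By Welzl's lemma the MEC is supported by two points (diametrically opposite) or three points (on a circumcircle).
The farthest pair is A_3–A_5 with squared distance 340. The circle on this segment as diameter has centre (-1, -2) and r² = 340/4 = 85.
Check A_1: distance² to centre = 49 ≤ 85, so it lies inside.
All remaining points lie in this disk, and no smaller disk contains both endpoints, so this is the minimum enclosing circle.
Diameter = 2r = 2√85 ≈ 18.44.

18.44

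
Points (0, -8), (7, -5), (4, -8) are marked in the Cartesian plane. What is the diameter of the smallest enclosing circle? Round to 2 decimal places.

7.62

Call the three points A, B, C in the order given.
Side lengths²: AB² = 58, AC² = 16, BC² = 18.
Since AB² = 58 ≥ 18 + 16 = 34, the angle opposite AB is not acute, so the smallest enclosing circle has AB as diameter.
Centre = midpoint of AB = (3.5, -6.5), r² = 58/4 = 14.5.
Diameter = 2r = 2√(14.5) ≈ 7.62.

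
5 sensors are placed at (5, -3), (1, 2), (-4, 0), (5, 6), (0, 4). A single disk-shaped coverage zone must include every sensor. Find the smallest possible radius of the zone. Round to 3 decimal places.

By Welzl's lemma the MEC is supported by two points (diametrically opposite) or three points (on a circumcircle).
The minimum enclosing circle is determined by three boundary points: (5, -3), (-4, 0), (5, 6).
Their circumcentre is (1.5, 1.5) with r² = 32.5.
The farthest remaining point (0, 4) is at distance² 8.5 ≤ 32.5.
r = √(32.5) ≈ 5.701.

5.701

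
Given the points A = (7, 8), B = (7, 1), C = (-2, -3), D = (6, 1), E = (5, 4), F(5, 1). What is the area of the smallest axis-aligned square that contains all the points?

The bounding box has width 9 and height 11.
An axis-aligned square enclosing the set must have side ≥ max(width, height).
So the minimum side is max(9, 11) = 11.
Area = 11² = 121.

121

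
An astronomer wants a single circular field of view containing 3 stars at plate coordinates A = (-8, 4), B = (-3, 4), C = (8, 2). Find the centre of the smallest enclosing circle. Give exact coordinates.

(0, 3)

Side lengths²: AB² = 25, AC² = 260, BC² = 125.
Since AC² = 260 ≥ 125 + 25 = 150, the angle opposite AC is not acute, so the smallest enclosing circle has AC as diameter.
Centre = midpoint of AC = (0, 3), r² = 260/4 = 65.
Centre = (0, 3).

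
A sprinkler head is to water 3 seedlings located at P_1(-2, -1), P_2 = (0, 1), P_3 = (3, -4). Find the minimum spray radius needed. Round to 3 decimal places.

Side lengths²: P_1P_2² = 8, P_1P_3² = 34, P_2P_3² = 34.
Since P_2P_3² = 34 < 34 + 8 = 42, the triangle is acute, so the smallest enclosing circle is the circumcircle.
Circumcentre = (0.875, -1.875), r² = 9.03125.
r = √(9.03125) ≈ 3.005.

3.005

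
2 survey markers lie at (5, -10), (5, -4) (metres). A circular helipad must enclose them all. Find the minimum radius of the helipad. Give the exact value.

3

The smallest circle enclosing two points has them as diameter endpoints.
Centre = midpoint = (5, -7); r² = |(5, -10)−(5, -4)|²/4 = 36/4 = 9.
r = √9 = 3.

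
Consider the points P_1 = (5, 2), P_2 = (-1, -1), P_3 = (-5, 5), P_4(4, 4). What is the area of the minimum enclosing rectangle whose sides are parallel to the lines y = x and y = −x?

In coordinates u = x + y, v = x − y the rectangle is axis-aligned; the map (x,y)→(u,v) scales areas by 2.
u-values: 7, -2, 0, 8; range = 8 − (-2) = 10.
v-values: 3, 0, -10, 0; range = 3 − (-10) = 13.
Area = (10 × 13) / 2 = 65.

65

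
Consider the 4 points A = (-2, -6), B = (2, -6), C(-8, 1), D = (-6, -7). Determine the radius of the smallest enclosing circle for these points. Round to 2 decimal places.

The minimum enclosing circle of a finite set is fixed by two of the points (as a diameter) or three (as a circumcircle).
The farthest pair is B–C with squared distance 149. The circle on this segment as diameter has centre (-3, -2.5) and r² = 149/4 = 37.25.
Check A: distance² to centre = 13.25 ≤ 37.25, so it lies inside.
All remaining points lie in this disk, and no smaller disk contains both endpoints, so this is the minimum enclosing circle.
r = √(37.25) ≈ 6.10.

6.10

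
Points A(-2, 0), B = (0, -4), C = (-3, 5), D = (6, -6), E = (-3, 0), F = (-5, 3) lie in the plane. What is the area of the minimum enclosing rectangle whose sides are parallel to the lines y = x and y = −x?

60

In coordinates u = x + y, v = x − y the rectangle is axis-aligned; the map (x,y)→(u,v) scales areas by 2.
u-values: -2, -4, 2, 0, -3, -2; range = 2 − (-4) = 6.
v-values: -2, 4, -8, 12, -3, -8; range = 12 − (-8) = 20.
Area = (6 × 20) / 2 = 60.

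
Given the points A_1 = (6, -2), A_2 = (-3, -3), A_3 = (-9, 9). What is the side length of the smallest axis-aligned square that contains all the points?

The bounding box has width 15 and height 12.
An axis-aligned square enclosing the set must have side ≥ max(width, height).
So the minimum side is max(15, 12) = 15.

15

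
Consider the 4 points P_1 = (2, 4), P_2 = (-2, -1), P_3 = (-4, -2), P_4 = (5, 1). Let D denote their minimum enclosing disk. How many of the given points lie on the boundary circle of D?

The farthest pair is P_3–P_4 with squared distance 90. The circle on this segment as diameter has centre (0.5, -0.5) and r² = 90/4 = 22.5.
Check P_1: distance² to centre = 22.5 ≤ 22.5, so it lies inside.
All remaining points lie in this disk, and no smaller disk contains both endpoints, so this is the minimum enclosing circle.
The points at distance exactly r from the centre are P_1, P_3, P_4 — 3 points.

3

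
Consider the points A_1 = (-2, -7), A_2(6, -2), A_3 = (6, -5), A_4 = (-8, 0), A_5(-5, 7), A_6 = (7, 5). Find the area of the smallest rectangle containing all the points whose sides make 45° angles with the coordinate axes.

In coordinates u = x + y, v = x − y the rectangle is axis-aligned; the map (x,y)→(u,v) scales areas by 2.
u-values: -9, 4, 1, -8, 2, 12; range = 12 − (-9) = 21.
v-values: 5, 8, 11, -8, -12, 2; range = 11 − (-12) = 23.
Area = (21 × 23) / 2 = 241.5.

241.5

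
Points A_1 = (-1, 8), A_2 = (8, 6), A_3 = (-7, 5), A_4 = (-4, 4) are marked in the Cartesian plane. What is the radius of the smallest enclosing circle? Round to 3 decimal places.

A smallest enclosing disk is always determined by at most three of the input points on its boundary.
The farthest pair is A_2–A_3 with squared distance 226. The circle on this segment as diameter has centre (0.5, 5.5) and r² = 226/4 = 56.5.
Check A_1: distance² to centre = 8.5 ≤ 56.5, so it lies inside.
All remaining points lie in this disk, and no smaller disk contains both endpoints, so this is the minimum enclosing circle.
r = √(56.5) ≈ 7.517.

7.517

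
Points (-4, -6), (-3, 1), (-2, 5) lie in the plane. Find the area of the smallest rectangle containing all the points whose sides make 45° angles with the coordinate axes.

In coordinates u = x + y, v = x − y the rectangle is axis-aligned; the map (x,y)→(u,v) scales areas by 2.
u-values: -10, -2, 3; range = 3 − (-10) = 13.
v-values: 2, -4, -7; range = 2 − (-7) = 9.
Area = (13 × 9) / 2 = 58.5.

58.5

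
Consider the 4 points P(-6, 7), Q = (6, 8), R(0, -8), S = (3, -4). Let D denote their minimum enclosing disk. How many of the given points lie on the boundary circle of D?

The minimum enclosing circle of a finite set is fixed by two of the points (as a diameter) or three (as a circumcircle).
The minimum enclosing circle is determined by three boundary points: P, Q, R.
Their circumcentre is (17/31, 57/62) with r² = 306965/3844.
The farthest remaining point S is at distance² 116129/3844 ≤ 306965/3844.
The points at distance exactly r from the centre are P, Q, R — 3 points.

3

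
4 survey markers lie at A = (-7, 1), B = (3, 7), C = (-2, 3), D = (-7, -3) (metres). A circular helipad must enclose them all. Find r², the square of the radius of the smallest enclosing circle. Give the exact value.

A smallest enclosing disk is always determined by at most three of the input points on its boundary.
The farthest pair is B–D with squared distance 200. The circle on this segment as diameter has centre (-2, 2) and r² = 200/4 = 50.
Check A: distance² to centre = 26 ≤ 50, so it lies inside.
All remaining points lie in this disk, and no smaller disk contains both endpoints, so this is the minimum enclosing circle.

50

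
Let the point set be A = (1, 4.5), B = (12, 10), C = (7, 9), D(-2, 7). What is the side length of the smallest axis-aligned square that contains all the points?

The bounding box has width 14 and height 5.5.
An axis-aligned square enclosing the set must have side ≥ max(width, height).
So the minimum side is max(14, 5.5) = 14.

14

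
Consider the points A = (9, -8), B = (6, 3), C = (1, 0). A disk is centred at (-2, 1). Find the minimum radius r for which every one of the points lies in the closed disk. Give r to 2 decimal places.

The required radius is the distance from (-2, 1) to the farthest point.
Squared distances: 202, 68, 10.
Maximum is 202, attained at A.
r = √202 ≈ 14.21.

14.21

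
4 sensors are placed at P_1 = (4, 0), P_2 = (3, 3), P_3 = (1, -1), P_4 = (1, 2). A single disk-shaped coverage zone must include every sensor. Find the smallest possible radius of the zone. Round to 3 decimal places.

2.236

A smallest enclosing disk is always determined by at most three of the input points on its boundary.
The farthest pair is P_2–P_3 with squared distance 20. The circle on this segment as diameter has centre (2, 1) and r² = 20/4 = 5.
Check P_1: distance² to centre = 5 ≤ 5, so it lies inside.
All remaining points lie in this disk, and no smaller disk contains both endpoints, so this is the minimum enclosing circle.
r = √5 ≈ 2.236.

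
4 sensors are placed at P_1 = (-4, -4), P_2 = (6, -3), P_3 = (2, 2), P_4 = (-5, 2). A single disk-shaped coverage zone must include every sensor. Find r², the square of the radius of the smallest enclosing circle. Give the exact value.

36.5

The farthest pair is P_2–P_4 with squared distance 146. The circle on this segment as diameter has centre (0.5, -0.5) and r² = 146/4 = 36.5.
Check P_1: distance² to centre = 32.5 ≤ 36.5, so it lies inside.
All remaining points lie in this disk, and no smaller disk contains both endpoints, so this is the minimum enclosing circle.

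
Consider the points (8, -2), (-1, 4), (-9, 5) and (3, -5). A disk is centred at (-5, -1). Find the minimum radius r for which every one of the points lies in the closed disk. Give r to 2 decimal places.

13.04

The required radius is the distance from (-5, -1) to the farthest point.
Squared distances: 170, 41, 52, 80.
Maximum is 170, attained at (8, -2).
r = √170 ≈ 13.04.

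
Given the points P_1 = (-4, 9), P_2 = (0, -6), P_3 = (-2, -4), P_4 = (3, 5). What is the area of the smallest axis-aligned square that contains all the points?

225

The bounding box has width 7 and height 15.
An axis-aligned square enclosing the set must have side ≥ max(width, height).
So the minimum side is max(7, 15) = 15.
Area = 15² = 225.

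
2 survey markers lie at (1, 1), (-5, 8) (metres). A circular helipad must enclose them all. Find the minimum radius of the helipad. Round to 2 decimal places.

The smallest circle enclosing two points has them as diameter endpoints.
Centre = midpoint = (-2, 4.5); r² = |(1, 1)−(-5, 8)|²/4 = 85/4 = 21.25.
r = √(21.25) ≈ 4.61.

4.61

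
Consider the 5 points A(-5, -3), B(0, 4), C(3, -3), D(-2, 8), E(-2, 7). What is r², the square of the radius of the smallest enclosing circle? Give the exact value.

4745/121

The minimum enclosing circle is determined by three boundary points: A, C, D.
Their circumcentre is (-1, 20/11) with r² = 4745/121.
The farthest remaining point E is at distance² 3370/121 ≤ 4745/121.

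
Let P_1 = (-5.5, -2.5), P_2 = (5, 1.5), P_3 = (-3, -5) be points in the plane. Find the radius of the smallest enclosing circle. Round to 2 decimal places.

5.62

Side lengths²: P_1P_2² = 126.25, P_1P_3² = 12.5, P_2P_3² = 106.25.
Since P_1P_2² = 126.25 ≥ 106.25 + 12.5 = 118.75, the angle opposite P_1P_2 is not acute, so the smallest enclosing circle has P_1P_2 as diameter.
Centre = midpoint of P_1P_2 = (-0.25, -0.5), r² = 126.25/4 = 31.5625.
r = √(31.5625) ≈ 5.62.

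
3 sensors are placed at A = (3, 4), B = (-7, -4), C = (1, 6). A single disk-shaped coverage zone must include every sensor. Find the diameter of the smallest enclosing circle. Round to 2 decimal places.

12.89

Side lengths²: AB² = 164, AC² = 8, BC² = 164.
Since BC² = 164 < 164 + 8 = 172, the triangle is acute, so the smallest enclosing circle is the circumcircle.
Circumcentre = (-22/9, 5/9), r² = 3362/81.
Diameter = 2r = 2√(3362/81) ≈ 12.89.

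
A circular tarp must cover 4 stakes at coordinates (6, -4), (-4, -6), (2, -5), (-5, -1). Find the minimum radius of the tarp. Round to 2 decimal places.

5.70

A smallest enclosing disk is always determined by at most three of the input points on its boundary.
The farthest pair is (6, -4)–(-5, -1) with squared distance 130. The circle on this segment as diameter has centre (0.5, -2.5) and r² = 130/4 = 32.5.
Check (-4, -6): distance² to centre = 32.5 ≤ 32.5, so it lies inside.
All remaining points lie in this disk, and no smaller disk contains both endpoints, so this is the minimum enclosing circle.
r = √(32.5) ≈ 5.70.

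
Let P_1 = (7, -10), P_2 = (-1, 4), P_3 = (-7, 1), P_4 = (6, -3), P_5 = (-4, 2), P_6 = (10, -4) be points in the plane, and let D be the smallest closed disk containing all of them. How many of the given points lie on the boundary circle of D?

The minimum enclosing circle is determined by three boundary points: P_1, P_3, P_6.
Their circumcentre is (77/78, -253/78) with r² = 248845/3042.
The farthest remaining point P_2 is at distance² 171625/3042 ≤ 248845/3042.
The points at distance exactly r from the centre are P_1, P_3, P_6 — 3 points.

3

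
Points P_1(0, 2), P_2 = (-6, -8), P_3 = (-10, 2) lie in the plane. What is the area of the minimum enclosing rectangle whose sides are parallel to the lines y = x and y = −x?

In coordinates u = x + y, v = x − y the rectangle is axis-aligned; the map (x,y)→(u,v) scales areas by 2.
u-values: 2, -14, -8; range = 2 − (-14) = 16.
v-values: -2, 2, -12; range = 2 − (-12) = 14.
Area = (16 × 14) / 2 = 112.

112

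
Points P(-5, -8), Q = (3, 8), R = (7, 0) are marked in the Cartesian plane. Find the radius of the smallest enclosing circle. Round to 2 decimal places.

8.94

Side lengths²: PQ² = 320, PR² = 208, QR² = 80.
Since PQ² = 320 ≥ 208 + 80 = 288, the angle opposite PQ is not acute, so the smallest enclosing circle has PQ as diameter.
Centre = midpoint of PQ = (-1, 0), r² = 320/4 = 80.
r = √80 ≈ 8.94.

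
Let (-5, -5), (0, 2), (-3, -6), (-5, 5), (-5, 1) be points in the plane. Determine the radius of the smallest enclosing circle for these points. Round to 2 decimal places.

5.59

The farthest pair is (-3, -6)–(-5, 5) with squared distance 125. The circle on this segment as diameter has centre (-4, -0.5) and r² = 125/4 = 31.25.
Check (-5, -5): distance² to centre = 21.25 ≤ 31.25, so it lies inside.
All remaining points lie in this disk, and no smaller disk contains both endpoints, so this is the minimum enclosing circle.
r = √(31.25) ≈ 5.59.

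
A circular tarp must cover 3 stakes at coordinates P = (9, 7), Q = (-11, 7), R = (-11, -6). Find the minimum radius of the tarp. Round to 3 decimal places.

11.927

Side lengths²: PQ² = 400, PR² = 569, QR² = 169.
Since PR² = 569 ≥ 400 + 169 = 569, the angle opposite PR is not acute, so the smallest enclosing circle has PR as diameter.
Centre = midpoint of PR = (-1, 0.5), r² = 569/4 = 142.25.
r = √(142.25) ≈ 11.927.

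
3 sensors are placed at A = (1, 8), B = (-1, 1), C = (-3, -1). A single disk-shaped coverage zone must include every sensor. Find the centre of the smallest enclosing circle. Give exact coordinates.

Side lengths²: AB² = 53, AC² = 97, BC² = 8.
Since AC² = 97 ≥ 53 + 8 = 61, the angle opposite AC is not acute, so the smallest enclosing circle has AC as diameter.
Centre = midpoint of AC = (-1, 3.5), r² = 97/4 = 24.25.
Centre = (-1, 3.5).

(-1, 3.5)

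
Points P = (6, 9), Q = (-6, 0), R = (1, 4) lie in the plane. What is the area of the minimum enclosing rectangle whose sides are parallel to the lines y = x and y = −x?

In coordinates u = x + y, v = x − y the rectangle is axis-aligned; the map (x,y)→(u,v) scales areas by 2.
u-values: 15, -6, 5; range = 15 − (-6) = 21.
v-values: -3, -6, -3; range = -3 − (-6) = 3.
Area = (21 × 3) / 2 = 31.5.

31.5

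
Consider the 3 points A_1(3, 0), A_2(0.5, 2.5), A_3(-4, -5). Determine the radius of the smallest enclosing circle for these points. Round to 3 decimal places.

4.434

Side lengths²: A_1A_2² = 12.5, A_1A_3² = 74, A_2A_3² = 76.5.
Since A_2A_3² = 76.5 < 74 + 12.5 = 86.5, the triangle is acute, so the smallest enclosing circle is the circumcircle.
Circumcentre = (-1.125, -1.625), r² = 19.65625.
r = √(19.65625) ≈ 4.434.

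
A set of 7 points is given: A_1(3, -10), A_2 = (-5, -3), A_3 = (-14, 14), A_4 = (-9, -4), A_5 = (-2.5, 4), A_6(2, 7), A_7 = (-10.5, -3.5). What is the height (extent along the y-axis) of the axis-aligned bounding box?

max y = 14, min y = -10, so height = 24.

24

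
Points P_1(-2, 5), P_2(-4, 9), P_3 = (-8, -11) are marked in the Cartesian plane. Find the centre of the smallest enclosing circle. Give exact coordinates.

(-6, -1)

Side lengths²: P_1P_2² = 20, P_1P_3² = 292, P_2P_3² = 416.
Since P_2P_3² = 416 ≥ 292 + 20 = 312, the angle opposite P_2P_3 is not acute, so the smallest enclosing circle has P_2P_3 as diameter.
Centre = midpoint of P_2P_3 = (-6, -1), r² = 416/4 = 104.
Centre = (-6, -1).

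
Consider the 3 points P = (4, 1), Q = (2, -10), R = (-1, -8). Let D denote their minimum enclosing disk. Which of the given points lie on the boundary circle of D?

Side lengths²: PQ² = 125, PR² = 106, QR² = 13.
Since PQ² = 125 ≥ 106 + 13 = 119, the angle opposite PQ is not acute, so the smallest enclosing circle has PQ as diameter.
Centre = midpoint of PQ = (3, -4.5), r² = 125/4 = 31.25.
The points at distance exactly r from the centre are P, Q — 2 points.

P, Q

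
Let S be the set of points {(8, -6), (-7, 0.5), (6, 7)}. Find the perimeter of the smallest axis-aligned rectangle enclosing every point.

Width = max x − min x = 8 − (-7) = 15.
Height = max y − min y = 7 − (-6) = 13.
Perimeter = 2(15 + 13) = 56.

56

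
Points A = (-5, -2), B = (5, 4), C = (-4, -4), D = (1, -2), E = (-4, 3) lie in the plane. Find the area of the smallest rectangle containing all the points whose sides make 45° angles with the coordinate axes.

In coordinates u = x + y, v = x − y the rectangle is axis-aligned; the map (x,y)→(u,v) scales areas by 2.
u-values: -7, 9, -8, -1, -1; range = 9 − (-8) = 17.
v-values: -3, 1, 0, 3, -7; range = 3 − (-7) = 10.
Area = (17 × 10) / 2 = 85.

85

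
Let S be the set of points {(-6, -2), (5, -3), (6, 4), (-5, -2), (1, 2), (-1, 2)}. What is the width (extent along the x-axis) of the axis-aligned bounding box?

max x = 6, min x = -6, so width = 12.

12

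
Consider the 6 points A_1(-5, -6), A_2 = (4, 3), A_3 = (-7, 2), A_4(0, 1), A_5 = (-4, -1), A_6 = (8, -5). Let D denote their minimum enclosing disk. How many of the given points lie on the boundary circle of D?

2

By Welzl's lemma the MEC is supported by two points (diametrically opposite) or three points (on a circumcircle).
The farthest pair is A_3–A_6 with squared distance 274. The circle on this segment as diameter has centre (0.5, -1.5) and r² = 274/4 = 68.5.
Check A_1: distance² to centre = 50.5 ≤ 68.5, so it lies inside.
All remaining points lie in this disk, and no smaller disk contains both endpoints, so this is the minimum enclosing circle.
The points at distance exactly r from the centre are A_3, A_6 — 2 points.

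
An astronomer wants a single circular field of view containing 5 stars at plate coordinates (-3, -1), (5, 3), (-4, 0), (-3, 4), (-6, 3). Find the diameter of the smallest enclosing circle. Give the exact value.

The minimum enclosing circle of a finite set is fixed by two of the points (as a diameter) or three (as a circumcircle).
The farthest pair is (5, 3)–(-6, 3) with squared distance 121. The circle on this segment as diameter has centre (-0.5, 3) and r² = 121/4 = 30.25.
Check (-3, -1): distance² to centre = 22.25 ≤ 30.25, so it lies inside.
All remaining points lie in this disk, and no smaller disk contains both endpoints, so this is the minimum enclosing circle.
Diameter = 2r = 2√(30.25) = 11.

11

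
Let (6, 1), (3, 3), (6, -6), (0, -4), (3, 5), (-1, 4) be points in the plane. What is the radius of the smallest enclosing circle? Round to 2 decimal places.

By Welzl's lemma the MEC is supported by two points (diametrically opposite) or three points (on a circumcircle).
The farthest pair is (6, -6)–(-1, 4) with squared distance 149. The circle on this segment as diameter has centre (2.5, -1) and r² = 149/4 = 37.25.
Check (6, 1): distance² to centre = 16.25 ≤ 37.25, so it lies inside.
All remaining points lie in this disk, and no smaller disk contains both endpoints, so this is the minimum enclosing circle.
r = √(37.25) ≈ 6.10.

6.10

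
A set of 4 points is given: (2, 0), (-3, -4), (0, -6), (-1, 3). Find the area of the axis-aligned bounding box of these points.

45

x ranges over [-3, 2], width 5.
y ranges over [-6, 3], height 9.
Area = 5 × 9 = 45.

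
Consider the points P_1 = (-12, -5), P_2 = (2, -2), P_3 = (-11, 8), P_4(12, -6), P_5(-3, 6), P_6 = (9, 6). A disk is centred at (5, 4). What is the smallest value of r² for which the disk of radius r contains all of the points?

The required radius is the distance from (5, 4) to the farthest point.
Squared distances: 370, 45, 272, 149, 68, 20.
Maximum is 370, attained at P_1.

370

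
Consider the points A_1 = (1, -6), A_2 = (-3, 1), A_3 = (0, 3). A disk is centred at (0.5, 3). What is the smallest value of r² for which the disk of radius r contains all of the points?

81.25

The required radius is the distance from (0.5, 3) to the farthest point.
Squared distances: 81.25, 16.25, 0.25.
Maximum is 81.25, attained at A_1.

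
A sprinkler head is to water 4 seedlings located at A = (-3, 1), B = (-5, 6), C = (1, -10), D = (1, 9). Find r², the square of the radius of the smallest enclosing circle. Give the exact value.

90.25

By Welzl's lemma the MEC is supported by two points (diametrically opposite) or three points (on a circumcircle).
The farthest pair is C–D with squared distance 361. The circle on this segment as diameter has centre (1, -0.5) and r² = 361/4 = 90.25.
Check A: distance² to centre = 18.25 ≤ 90.25, so it lies inside.
All remaining points lie in this disk, and no smaller disk contains both endpoints, so this is the minimum enclosing circle.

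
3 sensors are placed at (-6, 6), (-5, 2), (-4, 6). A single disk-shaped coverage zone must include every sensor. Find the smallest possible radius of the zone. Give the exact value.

Call the three points A, B, C in the order given.
Side lengths²: AB² = 17, AC² = 4, BC² = 17.
Since BC² = 17 < 17 + 4 = 21, the triangle is acute, so the smallest enclosing circle is the circumcircle.
Circumcentre = (-5, 4.125), r² = 4.515625.
r = √(4.515625) = 2.125.

2.125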